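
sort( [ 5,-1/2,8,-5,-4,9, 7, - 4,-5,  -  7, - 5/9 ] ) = [ - 7, - 5  , - 5, - 4 , -4, - 5/9, - 1/2 , 5,7, 8, 9 ] 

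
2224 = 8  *278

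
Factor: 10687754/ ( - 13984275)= - 2^1*3^(  -  1)*5^(  -  2)*7^1*11^1* 137^(  -  1 )*1361^( - 1)*69401^1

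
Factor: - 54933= -3^1*18311^1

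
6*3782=22692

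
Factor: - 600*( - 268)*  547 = 2^5*3^1*5^2*67^1*547^1 = 87957600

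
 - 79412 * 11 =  - 873532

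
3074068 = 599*5132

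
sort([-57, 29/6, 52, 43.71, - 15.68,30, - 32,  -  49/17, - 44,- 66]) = [ - 66, - 57,-44, - 32 , - 15.68, - 49/17, 29/6 , 30,43.71, 52]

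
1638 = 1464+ 174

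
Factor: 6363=3^2*7^1*101^1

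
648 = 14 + 634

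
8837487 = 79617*111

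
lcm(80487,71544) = 643896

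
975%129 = 72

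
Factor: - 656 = -2^4*41^1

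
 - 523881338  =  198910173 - 722791511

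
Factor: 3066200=2^3 * 5^2*15331^1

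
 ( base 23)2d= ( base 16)3B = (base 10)59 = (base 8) 73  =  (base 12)4B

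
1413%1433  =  1413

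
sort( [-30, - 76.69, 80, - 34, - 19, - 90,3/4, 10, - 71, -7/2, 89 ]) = [ - 90,  -  76.69, - 71,-34,-30,-19, - 7/2,3/4,10, 80 , 89]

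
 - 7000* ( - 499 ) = 3493000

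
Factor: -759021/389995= - 3^1*5^( - 1)*113^1*  2239^1*77999^( - 1)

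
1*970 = 970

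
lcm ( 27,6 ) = 54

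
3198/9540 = 533/1590 = 0.34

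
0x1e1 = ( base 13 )2B0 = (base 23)KL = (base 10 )481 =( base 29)gh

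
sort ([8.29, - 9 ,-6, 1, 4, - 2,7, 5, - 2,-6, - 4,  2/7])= [ - 9,  -  6, - 6 , - 4, - 2,-2 , 2/7, 1, 4,  5, 7,8.29]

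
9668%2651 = 1715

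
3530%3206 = 324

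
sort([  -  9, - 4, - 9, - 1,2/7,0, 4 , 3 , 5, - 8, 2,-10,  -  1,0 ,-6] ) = [-10,  -  9,-9, - 8, - 6, - 4,  -  1, - 1,0,0,  2/7, 2,3, 4, 5 ] 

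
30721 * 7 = 215047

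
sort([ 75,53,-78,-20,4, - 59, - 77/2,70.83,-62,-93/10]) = [- 78, - 62,-59,  -  77/2, - 20, - 93/10,4,  53,70.83, 75]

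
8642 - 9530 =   -  888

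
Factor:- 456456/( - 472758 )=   2^2*7^1*29^( - 1) = 28/29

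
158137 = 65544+92593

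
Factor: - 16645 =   -  5^1 * 3329^1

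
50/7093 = 50/7093 = 0.01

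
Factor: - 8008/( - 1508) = 2^1 * 7^1* 11^1 * 29^( - 1) = 154/29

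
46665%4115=1400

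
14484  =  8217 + 6267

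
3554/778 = 4 + 221/389  =  4.57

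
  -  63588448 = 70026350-133614798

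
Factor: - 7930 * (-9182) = 72813260 = 2^2*5^1*13^1*61^1*4591^1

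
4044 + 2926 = 6970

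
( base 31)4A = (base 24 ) 5E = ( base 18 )78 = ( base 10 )134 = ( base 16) 86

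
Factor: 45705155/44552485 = 8910497^(-1)*9141031^1 = 9141031/8910497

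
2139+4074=6213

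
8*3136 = 25088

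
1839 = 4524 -2685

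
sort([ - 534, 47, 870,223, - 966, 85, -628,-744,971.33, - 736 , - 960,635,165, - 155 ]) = [ - 966  ,-960, - 744, - 736,-628,-534 , - 155,47, 85, 165,223,635,870, 971.33]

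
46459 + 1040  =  47499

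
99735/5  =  19947 = 19947.00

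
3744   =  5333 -1589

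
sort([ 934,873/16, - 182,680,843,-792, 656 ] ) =[ - 792 , -182, 873/16,656, 680,843,934] 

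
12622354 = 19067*662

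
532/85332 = 133/21333=0.01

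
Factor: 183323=7^1*26189^1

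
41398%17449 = 6500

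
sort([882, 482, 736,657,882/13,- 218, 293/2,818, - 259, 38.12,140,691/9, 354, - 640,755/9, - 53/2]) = [ - 640, - 259, - 218, - 53/2,  38.12  ,  882/13,691/9,755/9 , 140,293/2,354,482,657,736,818,882 ]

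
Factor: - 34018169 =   -  3461^1 * 9829^1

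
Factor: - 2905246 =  - 2^1*397^1*3659^1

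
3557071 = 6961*511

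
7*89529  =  626703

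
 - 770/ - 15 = 51+ 1/3 = 51.33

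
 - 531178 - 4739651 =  - 5270829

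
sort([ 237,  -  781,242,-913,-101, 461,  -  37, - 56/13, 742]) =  [ - 913, - 781, - 101,-37, - 56/13, 237,  242, 461,  742] 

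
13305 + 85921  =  99226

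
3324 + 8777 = 12101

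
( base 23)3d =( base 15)57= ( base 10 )82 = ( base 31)2k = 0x52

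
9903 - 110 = 9793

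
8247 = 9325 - 1078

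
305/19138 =305/19138  =  0.02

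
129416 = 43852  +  85564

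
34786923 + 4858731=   39645654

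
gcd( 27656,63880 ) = 8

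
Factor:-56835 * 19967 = -1134824445=-  3^3*5^1 * 41^1*421^1 * 487^1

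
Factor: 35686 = 2^1*7^1*2549^1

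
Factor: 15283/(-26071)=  - 17/29 = -17^1*29^ ( - 1)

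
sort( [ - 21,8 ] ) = [ - 21, 8 ]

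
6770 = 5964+806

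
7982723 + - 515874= 7466849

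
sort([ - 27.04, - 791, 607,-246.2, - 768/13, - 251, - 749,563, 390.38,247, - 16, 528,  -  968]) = [ - 968, - 791,- 749, - 251,  -  246.2, -768/13, - 27.04, - 16,247, 390.38,528, 563,  607] 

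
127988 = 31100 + 96888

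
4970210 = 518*9595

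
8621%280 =221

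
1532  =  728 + 804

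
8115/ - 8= -1015 + 5/8=- 1014.38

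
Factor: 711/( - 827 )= - 3^2 * 79^1 * 827^(-1)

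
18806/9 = 18806/9 =2089.56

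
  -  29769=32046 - 61815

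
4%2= 0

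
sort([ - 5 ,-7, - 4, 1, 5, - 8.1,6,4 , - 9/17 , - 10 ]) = [  -  10, - 8.1,- 7, - 5, - 4,  -  9/17, 1, 4, 5,6]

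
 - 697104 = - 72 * 9682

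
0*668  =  0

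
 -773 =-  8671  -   - 7898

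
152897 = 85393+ 67504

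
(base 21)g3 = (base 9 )416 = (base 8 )523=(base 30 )b9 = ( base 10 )339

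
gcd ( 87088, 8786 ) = 2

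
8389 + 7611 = 16000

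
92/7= 92/7 = 13.14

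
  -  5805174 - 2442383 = -8247557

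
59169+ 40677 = 99846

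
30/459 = 10/153=0.07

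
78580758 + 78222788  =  156803546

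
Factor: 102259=102259^1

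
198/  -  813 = - 66/271 = -0.24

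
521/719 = 521/719 = 0.72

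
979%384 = 211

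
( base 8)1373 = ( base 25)15d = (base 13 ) 469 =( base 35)ls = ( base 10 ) 763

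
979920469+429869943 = 1409790412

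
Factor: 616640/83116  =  154160/20779 = 2^4*5^1*11^ ( - 1)*41^1*47^1*1889^( - 1 ) 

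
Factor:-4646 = -2^1 * 23^1*101^1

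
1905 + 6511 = 8416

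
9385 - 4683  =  4702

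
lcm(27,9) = 27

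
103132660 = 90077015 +13055645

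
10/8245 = 2/1649  =  0.00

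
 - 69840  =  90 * ( - 776)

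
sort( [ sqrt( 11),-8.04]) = [ - 8.04,sqrt(11) ] 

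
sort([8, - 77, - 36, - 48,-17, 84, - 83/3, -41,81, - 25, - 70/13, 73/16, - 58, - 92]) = [ - 92,  -  77, - 58, - 48, - 41, - 36,  -  83/3, - 25, - 17, - 70/13,73/16,  8, 81,  84 ]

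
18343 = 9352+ 8991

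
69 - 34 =35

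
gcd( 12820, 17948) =2564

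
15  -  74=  - 59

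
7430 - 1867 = 5563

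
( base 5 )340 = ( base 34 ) 2r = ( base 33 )2t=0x5f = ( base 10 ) 95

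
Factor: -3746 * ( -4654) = 2^2* 13^1 * 179^1  *1873^1 = 17433884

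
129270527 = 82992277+46278250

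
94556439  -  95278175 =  - 721736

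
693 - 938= - 245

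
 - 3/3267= - 1/1089 = - 0.00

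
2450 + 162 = 2612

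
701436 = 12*58453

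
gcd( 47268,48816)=36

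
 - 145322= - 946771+801449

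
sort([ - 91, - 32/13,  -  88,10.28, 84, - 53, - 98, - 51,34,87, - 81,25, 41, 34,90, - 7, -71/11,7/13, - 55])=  [ - 98, - 91, - 88, - 81, - 55, - 53, - 51,-7, - 71/11, - 32/13, 7/13,10.28 , 25, 34,34, 41,84, 87,90 ] 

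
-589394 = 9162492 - 9751886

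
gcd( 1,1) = 1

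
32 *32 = 1024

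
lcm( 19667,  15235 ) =1081685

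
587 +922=1509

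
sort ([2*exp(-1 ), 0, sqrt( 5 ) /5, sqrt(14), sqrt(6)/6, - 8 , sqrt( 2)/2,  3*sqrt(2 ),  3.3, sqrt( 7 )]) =[ - 8, 0, sqrt(6 ) /6, sqrt ( 5 ) /5,sqrt(2 )/2, 2*exp( - 1),sqrt (7 ), 3.3 , sqrt(14 ),3*sqrt( 2)]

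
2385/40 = 59+ 5/8= 59.62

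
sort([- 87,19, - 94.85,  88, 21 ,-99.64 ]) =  [-99.64,-94.85, - 87, 19 , 21,88]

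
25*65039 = 1625975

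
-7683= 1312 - 8995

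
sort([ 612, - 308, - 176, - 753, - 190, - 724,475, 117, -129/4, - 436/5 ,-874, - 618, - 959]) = [ - 959, - 874, - 753, - 724, -618, - 308, - 190, - 176,-436/5, - 129/4, 117,475,612 ]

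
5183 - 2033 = 3150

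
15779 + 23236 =39015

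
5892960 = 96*61385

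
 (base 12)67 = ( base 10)79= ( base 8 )117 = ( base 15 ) 54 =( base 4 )1033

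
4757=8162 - 3405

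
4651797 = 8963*519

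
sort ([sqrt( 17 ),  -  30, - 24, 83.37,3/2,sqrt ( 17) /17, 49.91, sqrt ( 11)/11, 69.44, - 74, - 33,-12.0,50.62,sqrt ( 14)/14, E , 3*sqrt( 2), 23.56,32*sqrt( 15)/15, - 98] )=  [ - 98,-74, - 33,-30, - 24, -12.0 , sqrt(17)/17, sqrt( 14 )/14, sqrt( 11)/11, 3/2,E,sqrt( 17 ),3*sqrt(2 ) , 32*sqrt ( 15 ) /15, 23.56, 49.91 , 50.62, 69.44, 83.37]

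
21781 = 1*21781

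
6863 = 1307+5556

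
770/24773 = 110/3539 = 0.03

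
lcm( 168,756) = 1512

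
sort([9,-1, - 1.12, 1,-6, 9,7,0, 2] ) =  [ -6,-1.12, - 1 , 0,1 , 2, 7,9, 9 ] 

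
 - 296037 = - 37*8001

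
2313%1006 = 301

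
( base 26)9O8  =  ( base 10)6716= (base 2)1101000111100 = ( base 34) 5RI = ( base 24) bfk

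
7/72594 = 7/72594 = 0.00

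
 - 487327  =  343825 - 831152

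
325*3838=1247350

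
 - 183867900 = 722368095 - 906235995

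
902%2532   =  902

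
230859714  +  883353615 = 1114213329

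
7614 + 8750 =16364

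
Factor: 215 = 5^1*43^1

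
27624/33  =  837 + 1/11 = 837.09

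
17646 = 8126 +9520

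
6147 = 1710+4437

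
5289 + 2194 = 7483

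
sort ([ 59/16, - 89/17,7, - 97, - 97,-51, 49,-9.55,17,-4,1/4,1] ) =[ - 97, - 97,- 51,  -  9.55, - 89/17, - 4, 1/4,  1, 59/16,7,17,  49] 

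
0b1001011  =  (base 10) 75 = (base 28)2J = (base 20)3f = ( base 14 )55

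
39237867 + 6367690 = 45605557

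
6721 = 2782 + 3939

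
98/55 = 98/55 = 1.78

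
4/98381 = 4/98381 = 0.00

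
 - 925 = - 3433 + 2508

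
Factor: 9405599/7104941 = 7^2*29^1*6619^1*7104941^(-1 ) 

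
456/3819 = 8/67=0.12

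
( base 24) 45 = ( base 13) 7a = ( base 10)101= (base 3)10202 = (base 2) 1100101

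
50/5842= 25/2921= 0.01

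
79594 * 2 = 159188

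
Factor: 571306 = 2^1*331^1*863^1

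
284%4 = 0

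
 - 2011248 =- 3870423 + 1859175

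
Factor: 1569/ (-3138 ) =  - 2^( - 1) = - 1/2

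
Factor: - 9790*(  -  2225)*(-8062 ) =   -  175612530500 = -  2^2*5^3*11^1*29^1*89^2 * 139^1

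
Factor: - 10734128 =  - 2^4*41^1 * 16363^1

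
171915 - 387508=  - 215593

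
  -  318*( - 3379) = 1074522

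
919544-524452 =395092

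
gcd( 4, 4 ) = 4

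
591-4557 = - 3966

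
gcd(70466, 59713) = 1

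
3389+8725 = 12114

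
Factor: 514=2^1*257^1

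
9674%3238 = 3198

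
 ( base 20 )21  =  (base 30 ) 1b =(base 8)51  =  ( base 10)41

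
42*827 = 34734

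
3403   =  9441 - 6038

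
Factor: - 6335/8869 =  - 5/7 = - 5^1*7^( - 1) 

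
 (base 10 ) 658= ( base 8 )1222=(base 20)1CI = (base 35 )is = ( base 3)220101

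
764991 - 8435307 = - 7670316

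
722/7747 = 722/7747 = 0.09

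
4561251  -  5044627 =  - 483376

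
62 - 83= - 21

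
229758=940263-710505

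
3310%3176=134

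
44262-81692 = -37430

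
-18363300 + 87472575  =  69109275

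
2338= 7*334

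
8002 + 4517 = 12519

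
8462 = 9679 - 1217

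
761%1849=761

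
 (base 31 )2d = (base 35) 25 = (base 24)33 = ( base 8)113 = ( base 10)75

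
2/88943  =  2/88943 = 0.00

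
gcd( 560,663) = 1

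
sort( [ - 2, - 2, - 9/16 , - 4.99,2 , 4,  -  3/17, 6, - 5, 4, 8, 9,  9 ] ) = [ - 5, - 4.99, - 2 , - 2, - 9/16, - 3/17, 2, 4, 4, 6 , 8, 9, 9]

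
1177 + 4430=5607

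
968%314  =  26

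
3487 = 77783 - 74296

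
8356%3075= 2206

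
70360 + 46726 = 117086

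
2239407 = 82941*27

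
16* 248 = 3968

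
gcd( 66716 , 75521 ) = 1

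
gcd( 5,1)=1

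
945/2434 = 945/2434 = 0.39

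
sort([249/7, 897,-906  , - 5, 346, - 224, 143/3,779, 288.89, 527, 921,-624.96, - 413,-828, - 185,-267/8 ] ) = [-906, - 828, - 624.96, - 413,-224, - 185, - 267/8, - 5,249/7 , 143/3,288.89,346,527, 779, 897 , 921 ] 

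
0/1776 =0 = 0.00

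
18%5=3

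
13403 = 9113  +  4290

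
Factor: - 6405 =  - 3^1*5^1*7^1*61^1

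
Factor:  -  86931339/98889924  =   - 2^( - 2)*7^ ( - 1)*11^1 * 449^1*569^(-1)  *  2069^( -1) * 5867^1 = -  28977113/32963308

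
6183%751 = 175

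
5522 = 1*5522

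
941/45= 941/45 = 20.91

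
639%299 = 41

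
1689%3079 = 1689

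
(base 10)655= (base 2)1010001111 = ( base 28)nb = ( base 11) 546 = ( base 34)J9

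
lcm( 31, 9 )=279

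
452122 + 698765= 1150887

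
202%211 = 202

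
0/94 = 0 = 0.00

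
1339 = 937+402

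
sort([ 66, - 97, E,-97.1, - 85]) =[  -  97.1, - 97,-85, E,66]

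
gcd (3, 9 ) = 3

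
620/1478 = 310/739 = 0.42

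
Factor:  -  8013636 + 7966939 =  - 7^2 * 953^1 =- 46697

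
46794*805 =37669170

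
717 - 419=298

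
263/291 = 263/291= 0.90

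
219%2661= 219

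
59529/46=59529/46 = 1294.11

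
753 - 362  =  391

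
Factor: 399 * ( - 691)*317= -3^1*7^1*19^1*317^1*691^1 = - 87399753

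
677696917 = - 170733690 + 848430607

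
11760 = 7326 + 4434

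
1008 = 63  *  16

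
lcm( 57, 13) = 741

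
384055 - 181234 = 202821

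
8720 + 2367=11087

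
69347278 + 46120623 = 115467901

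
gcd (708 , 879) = 3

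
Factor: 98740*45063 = 4449520620 =2^2*3^3*5^1*1669^1*4937^1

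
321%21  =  6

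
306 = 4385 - 4079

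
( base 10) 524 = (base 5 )4044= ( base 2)1000001100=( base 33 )FT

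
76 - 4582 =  - 4506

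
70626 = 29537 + 41089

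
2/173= 2/173 = 0.01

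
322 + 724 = 1046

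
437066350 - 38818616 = 398247734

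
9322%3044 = 190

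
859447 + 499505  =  1358952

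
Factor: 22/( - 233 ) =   -  2^1*11^1*233^( - 1 )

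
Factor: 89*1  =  89  =  89^1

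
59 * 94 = 5546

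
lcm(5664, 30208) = 90624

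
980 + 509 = 1489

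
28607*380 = 10870660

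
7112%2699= 1714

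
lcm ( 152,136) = 2584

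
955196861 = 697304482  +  257892379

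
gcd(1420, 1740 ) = 20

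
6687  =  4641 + 2046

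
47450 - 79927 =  - 32477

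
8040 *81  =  651240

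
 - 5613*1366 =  - 7667358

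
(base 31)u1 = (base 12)657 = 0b1110100011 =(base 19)2B0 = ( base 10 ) 931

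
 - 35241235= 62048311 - 97289546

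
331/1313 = 331/1313 = 0.25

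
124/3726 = 62/1863 = 0.03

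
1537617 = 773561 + 764056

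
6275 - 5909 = 366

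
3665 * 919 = 3368135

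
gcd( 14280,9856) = 56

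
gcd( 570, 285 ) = 285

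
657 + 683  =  1340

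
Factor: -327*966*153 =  - 48329946= - 2^1 * 3^4*7^1*17^1*23^1*109^1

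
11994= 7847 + 4147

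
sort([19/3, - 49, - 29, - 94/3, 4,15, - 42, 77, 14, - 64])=[ - 64, - 49,  -  42, - 94/3, - 29,  4,19/3,14, 15,77]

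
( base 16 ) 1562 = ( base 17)11G0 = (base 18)gg2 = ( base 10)5474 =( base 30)62e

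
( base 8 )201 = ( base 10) 129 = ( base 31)45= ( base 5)1004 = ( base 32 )41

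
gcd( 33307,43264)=1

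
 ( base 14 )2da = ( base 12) 408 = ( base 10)584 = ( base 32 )i8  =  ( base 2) 1001001000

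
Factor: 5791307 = 5791307^1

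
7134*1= 7134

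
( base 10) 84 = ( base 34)2G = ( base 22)3I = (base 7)150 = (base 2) 1010100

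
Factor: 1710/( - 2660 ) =- 2^( - 1)*3^2*7^( - 1 )=- 9/14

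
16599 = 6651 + 9948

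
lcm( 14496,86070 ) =1377120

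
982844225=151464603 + 831379622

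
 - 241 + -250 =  - 491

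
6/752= 3/376 = 0.01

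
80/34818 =40/17409 = 0.00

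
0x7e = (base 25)51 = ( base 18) 70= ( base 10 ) 126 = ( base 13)99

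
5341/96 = 5341/96 = 55.64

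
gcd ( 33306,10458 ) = 42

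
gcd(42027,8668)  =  1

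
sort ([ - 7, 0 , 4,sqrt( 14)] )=[-7,  0,sqrt( 14),4]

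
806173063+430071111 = 1236244174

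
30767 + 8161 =38928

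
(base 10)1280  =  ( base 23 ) 29F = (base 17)475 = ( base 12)8a8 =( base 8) 2400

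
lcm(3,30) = 30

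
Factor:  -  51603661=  - 1823^1 * 28307^1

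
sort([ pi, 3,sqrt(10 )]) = [3,pi, sqrt( 10 )] 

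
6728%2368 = 1992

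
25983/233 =25983/233 =111.52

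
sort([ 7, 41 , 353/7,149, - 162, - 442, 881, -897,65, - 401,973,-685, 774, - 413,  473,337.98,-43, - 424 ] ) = [ - 897,  -  685, - 442 , - 424,  -  413,-401, - 162, - 43, 7,41, 353/7,65,149, 337.98,473, 774, 881,973 ] 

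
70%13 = 5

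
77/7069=77/7069 = 0.01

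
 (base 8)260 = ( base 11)150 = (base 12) 128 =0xB0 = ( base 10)176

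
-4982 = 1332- 6314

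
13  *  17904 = 232752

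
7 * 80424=562968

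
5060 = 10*506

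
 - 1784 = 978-2762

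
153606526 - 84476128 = 69130398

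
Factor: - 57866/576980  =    -  28933/288490 = - 2^( - 1 )*5^( - 1)*17^ ( - 1) * 1697^( - 1 )*28933^1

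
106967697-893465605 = -786497908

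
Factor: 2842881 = 3^1*947627^1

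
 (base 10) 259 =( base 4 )10003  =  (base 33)7S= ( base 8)403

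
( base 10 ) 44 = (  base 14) 32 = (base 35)19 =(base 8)54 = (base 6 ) 112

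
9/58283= 9/58283 = 0.00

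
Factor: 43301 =19^1*43^1*53^1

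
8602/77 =782/7 = 111.71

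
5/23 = 5/23 = 0.22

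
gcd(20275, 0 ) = 20275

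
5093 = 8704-3611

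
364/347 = 1 +17/347 = 1.05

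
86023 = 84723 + 1300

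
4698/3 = 1566  =  1566.00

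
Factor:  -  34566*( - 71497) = 2^1*3^1*7^1*19^1* 53^1*71^1*823^1 = 2471365302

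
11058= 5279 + 5779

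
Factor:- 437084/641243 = - 2^2 * 79^( - 1)*113^1*967^1*8117^( - 1 ) 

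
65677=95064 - 29387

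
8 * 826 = 6608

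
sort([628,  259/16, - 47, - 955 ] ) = [-955, - 47, 259/16,628 ] 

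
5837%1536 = 1229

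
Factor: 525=3^1*5^2 * 7^1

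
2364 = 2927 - 563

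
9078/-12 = -1513/2 = -756.50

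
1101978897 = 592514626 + 509464271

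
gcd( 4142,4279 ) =1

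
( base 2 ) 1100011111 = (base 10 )799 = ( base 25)16o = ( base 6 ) 3411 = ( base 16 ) 31F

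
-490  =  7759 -8249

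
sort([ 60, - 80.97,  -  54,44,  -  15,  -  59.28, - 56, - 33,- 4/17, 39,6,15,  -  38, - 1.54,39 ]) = [-80.97,-59.28, - 56,-54, -38, - 33, - 15,  -  1.54, - 4/17 , 6, 15,39,39, 44,  60]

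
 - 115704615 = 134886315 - 250590930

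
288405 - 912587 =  - 624182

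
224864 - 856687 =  - 631823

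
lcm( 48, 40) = 240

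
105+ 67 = 172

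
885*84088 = 74417880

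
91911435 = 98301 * 935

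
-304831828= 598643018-903474846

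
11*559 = 6149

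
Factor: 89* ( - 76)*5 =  - 33820= - 2^2*5^1*19^1*89^1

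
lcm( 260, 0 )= 0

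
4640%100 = 40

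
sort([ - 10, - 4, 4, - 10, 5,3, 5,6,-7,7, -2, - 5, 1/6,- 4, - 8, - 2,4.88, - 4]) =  [ - 10 ,-10, - 8,- 7, - 5,-4,-4, - 4 ,-2, - 2,1/6,3, 4,4.88,5,  5,6,7]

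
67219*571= 38382049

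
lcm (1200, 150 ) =1200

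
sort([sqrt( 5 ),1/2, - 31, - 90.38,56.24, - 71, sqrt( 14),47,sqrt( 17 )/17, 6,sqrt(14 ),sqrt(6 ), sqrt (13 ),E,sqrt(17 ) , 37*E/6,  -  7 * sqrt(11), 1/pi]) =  [ - 90.38, - 71, - 31, -7*sqrt( 11), sqrt(17 )/17, 1/pi,1/2,sqrt( 5 ),sqrt(6), E,sqrt (13),sqrt( 14 ), sqrt(14 ),sqrt(17 ),6,37*E/6, 47,  56.24 ] 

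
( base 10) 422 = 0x1A6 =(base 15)1d2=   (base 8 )646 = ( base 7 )1142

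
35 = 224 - 189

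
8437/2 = 8437/2 = 4218.50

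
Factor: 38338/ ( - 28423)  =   - 2^1*29^1*43^ ( - 1 ) = - 58/43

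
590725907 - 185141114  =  405584793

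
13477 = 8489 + 4988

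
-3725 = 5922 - 9647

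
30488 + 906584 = 937072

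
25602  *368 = 9421536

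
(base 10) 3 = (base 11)3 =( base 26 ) 3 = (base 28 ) 3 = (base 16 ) 3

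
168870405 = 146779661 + 22090744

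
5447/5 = 1089 + 2/5 = 1089.40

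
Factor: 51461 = 51461^1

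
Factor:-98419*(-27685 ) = 2724730015 = 5^1*7^2*113^1*98419^1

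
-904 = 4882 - 5786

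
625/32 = 19 + 17/32 = 19.53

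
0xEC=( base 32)7C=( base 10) 236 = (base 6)1032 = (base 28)8C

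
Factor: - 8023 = -71^1 * 113^1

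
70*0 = 0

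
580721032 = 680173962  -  99452930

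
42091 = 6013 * 7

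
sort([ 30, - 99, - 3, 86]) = [ - 99, - 3, 30, 86 ]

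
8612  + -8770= - 158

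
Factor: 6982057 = 6982057^1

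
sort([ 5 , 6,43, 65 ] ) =[ 5, 6 , 43, 65 ] 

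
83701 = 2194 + 81507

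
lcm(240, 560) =1680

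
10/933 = 10/933  =  0.01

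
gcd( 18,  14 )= 2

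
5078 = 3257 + 1821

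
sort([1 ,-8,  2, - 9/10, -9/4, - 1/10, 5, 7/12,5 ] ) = [ - 8,-9/4,-9/10,-1/10 , 7/12,  1, 2,5, 5] 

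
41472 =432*96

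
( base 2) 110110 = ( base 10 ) 54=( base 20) 2e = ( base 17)33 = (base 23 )28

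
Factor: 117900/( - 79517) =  - 2^2*3^2 * 5^2*607^(-1)=-  900/607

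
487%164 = 159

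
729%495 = 234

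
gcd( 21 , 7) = 7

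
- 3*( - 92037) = 276111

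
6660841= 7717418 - 1056577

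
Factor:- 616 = -2^3*7^1 * 11^1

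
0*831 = 0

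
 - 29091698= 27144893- 56236591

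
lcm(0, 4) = 0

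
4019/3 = 1339 + 2/3 = 1339.67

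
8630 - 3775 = 4855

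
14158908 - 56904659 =  -  42745751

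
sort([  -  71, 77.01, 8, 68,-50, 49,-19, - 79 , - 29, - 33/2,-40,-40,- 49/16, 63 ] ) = [ -79,-71, -50, - 40, - 40, -29,-19,-33/2, - 49/16, 8, 49, 63, 68, 77.01 ]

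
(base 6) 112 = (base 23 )1l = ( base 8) 54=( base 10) 44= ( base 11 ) 40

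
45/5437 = 45/5437 =0.01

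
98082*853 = 83663946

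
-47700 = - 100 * 477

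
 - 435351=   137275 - 572626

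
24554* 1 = 24554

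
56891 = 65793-8902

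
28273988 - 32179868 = -3905880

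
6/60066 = 1/10011 = 0.00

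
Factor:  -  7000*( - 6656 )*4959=2^12*3^2 * 5^3*7^1*13^1*19^1*29^1 = 231049728000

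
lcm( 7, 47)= 329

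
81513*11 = 896643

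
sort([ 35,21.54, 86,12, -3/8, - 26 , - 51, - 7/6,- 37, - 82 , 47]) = [  -  82, - 51, - 37 ,-26, -7/6, - 3/8, 12,21.54, 35, 47, 86]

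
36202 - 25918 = 10284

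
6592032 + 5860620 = 12452652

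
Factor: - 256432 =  - 2^4*11^1*31^1*47^1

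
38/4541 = 2/239 = 0.01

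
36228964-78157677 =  - 41928713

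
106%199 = 106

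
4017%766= 187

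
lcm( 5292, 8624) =232848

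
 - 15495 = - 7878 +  - 7617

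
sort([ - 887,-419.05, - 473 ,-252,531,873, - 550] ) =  [ - 887, - 550, - 473,-419.05,-252,531 , 873 ]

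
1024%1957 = 1024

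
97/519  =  97/519  =  0.19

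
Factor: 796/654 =2^1*3^(-1 )*109^( - 1)*199^1 = 398/327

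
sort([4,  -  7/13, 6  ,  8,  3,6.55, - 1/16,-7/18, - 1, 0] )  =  [- 1, - 7/13, - 7/18, - 1/16,  0,3, 4, 6,6.55,8 ]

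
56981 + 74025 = 131006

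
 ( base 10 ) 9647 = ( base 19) 17DE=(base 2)10010110101111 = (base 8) 22657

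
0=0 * 5618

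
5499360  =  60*91656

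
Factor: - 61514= - 2^1*30757^1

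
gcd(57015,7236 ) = 9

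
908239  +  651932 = 1560171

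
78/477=26/159 = 0.16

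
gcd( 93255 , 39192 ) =3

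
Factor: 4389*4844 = 2^2*3^1*7^2*11^1*19^1*173^1 = 21260316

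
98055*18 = 1764990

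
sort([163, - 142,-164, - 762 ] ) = [ - 762, - 164,-142,  163 ]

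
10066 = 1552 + 8514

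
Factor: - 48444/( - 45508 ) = 3^1*11^1*31^( - 1 ) = 33/31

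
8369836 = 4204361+4165475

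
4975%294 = 271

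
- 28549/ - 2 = 28549/2 = 14274.50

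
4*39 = 156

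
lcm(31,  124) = 124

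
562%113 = 110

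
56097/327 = 18699/109 = 171.55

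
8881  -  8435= 446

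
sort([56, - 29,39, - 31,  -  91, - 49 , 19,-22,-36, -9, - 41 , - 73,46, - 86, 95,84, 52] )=[ - 91,  -  86, - 73, - 49,- 41,  -  36, - 31,  -  29, - 22,-9 , 19 , 39, 46, 52, 56,84,95 ] 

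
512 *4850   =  2483200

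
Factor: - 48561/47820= - 16187/15940 = -2^ ( - 2 ) * 5^( - 1)*797^( - 1)*16187^1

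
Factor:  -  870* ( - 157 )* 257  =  2^1*3^1*5^1*29^1*157^1*257^1= 35103630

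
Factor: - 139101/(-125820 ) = 199/180 = 2^(-2)*3^( - 2)*5^( - 1 )*199^1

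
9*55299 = 497691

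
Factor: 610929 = 3^3*11^3*17^1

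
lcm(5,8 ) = 40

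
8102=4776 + 3326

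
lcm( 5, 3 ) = 15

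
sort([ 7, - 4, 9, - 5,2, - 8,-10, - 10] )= [ - 10, - 10, - 8,-5, - 4, 2,7,9 ] 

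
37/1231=37/1231 = 0.03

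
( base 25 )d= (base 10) 13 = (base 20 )d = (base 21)D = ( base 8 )15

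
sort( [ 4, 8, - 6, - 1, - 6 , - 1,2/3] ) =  [ - 6, - 6, - 1,-1, 2/3, 4,8]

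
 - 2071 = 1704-3775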